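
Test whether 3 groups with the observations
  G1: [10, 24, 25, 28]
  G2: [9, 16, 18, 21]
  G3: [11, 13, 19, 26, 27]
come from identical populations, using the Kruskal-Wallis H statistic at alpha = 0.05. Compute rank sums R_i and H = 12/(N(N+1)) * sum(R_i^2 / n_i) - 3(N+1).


Step 1: Combine all N = 13 observations and assign midranks.
sorted (value, group, rank): (9,G2,1), (10,G1,2), (11,G3,3), (13,G3,4), (16,G2,5), (18,G2,6), (19,G3,7), (21,G2,8), (24,G1,9), (25,G1,10), (26,G3,11), (27,G3,12), (28,G1,13)
Step 2: Sum ranks within each group.
R_1 = 34 (n_1 = 4)
R_2 = 20 (n_2 = 4)
R_3 = 37 (n_3 = 5)
Step 3: H = 12/(N(N+1)) * sum(R_i^2/n_i) - 3(N+1)
     = 12/(13*14) * (34^2/4 + 20^2/4 + 37^2/5) - 3*14
     = 0.065934 * 662.8 - 42
     = 1.701099.
Step 4: No ties, so H is used without correction.
Step 5: Under H0, H ~ chi^2(2); p-value = 0.427180.
Step 6: alpha = 0.05. fail to reject H0.

H = 1.7011, df = 2, p = 0.427180, fail to reject H0.


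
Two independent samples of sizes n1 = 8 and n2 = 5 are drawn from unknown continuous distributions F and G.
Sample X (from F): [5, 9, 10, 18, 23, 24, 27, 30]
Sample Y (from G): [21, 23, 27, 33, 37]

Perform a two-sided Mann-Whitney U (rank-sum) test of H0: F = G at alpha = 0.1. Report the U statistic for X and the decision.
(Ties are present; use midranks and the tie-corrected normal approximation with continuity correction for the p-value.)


Step 1: Combine and sort all 13 observations; assign midranks.
sorted (value, group): (5,X), (9,X), (10,X), (18,X), (21,Y), (23,X), (23,Y), (24,X), (27,X), (27,Y), (30,X), (33,Y), (37,Y)
ranks: 5->1, 9->2, 10->3, 18->4, 21->5, 23->6.5, 23->6.5, 24->8, 27->9.5, 27->9.5, 30->11, 33->12, 37->13
Step 2: Rank sum for X: R1 = 1 + 2 + 3 + 4 + 6.5 + 8 + 9.5 + 11 = 45.
Step 3: U_X = R1 - n1(n1+1)/2 = 45 - 8*9/2 = 45 - 36 = 9.
       U_Y = n1*n2 - U_X = 40 - 9 = 31.
Step 4: Ties are present, so use the tie-corrected normal approximation (with continuity correction) for the p-value.
Step 5: p-value = 0.123248; compare to alpha = 0.1. fail to reject H0.

U_X = 9, p = 0.123248, fail to reject H0 at alpha = 0.1.


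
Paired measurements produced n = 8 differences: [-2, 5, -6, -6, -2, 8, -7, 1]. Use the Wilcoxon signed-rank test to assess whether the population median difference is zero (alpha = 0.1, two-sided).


Step 1: Drop any zero differences (none here) and take |d_i|.
|d| = [2, 5, 6, 6, 2, 8, 7, 1]
Step 2: Midrank |d_i| (ties get averaged ranks).
ranks: |2|->2.5, |5|->4, |6|->5.5, |6|->5.5, |2|->2.5, |8|->8, |7|->7, |1|->1
Step 3: Attach original signs; sum ranks with positive sign and with negative sign.
W+ = 4 + 8 + 1 = 13
W- = 2.5 + 5.5 + 5.5 + 2.5 + 7 = 23
(Check: W+ + W- = 36 should equal n(n+1)/2 = 36.)
Step 4: Test statistic W = min(W+, W-) = 13.
Step 5: Ties in |d|, so use the tie-corrected normal approximation.
        E[W] = n(n+1)/4 = 8*9/4 = 18.
        Tie groups: |d|=2 (t=2), |d|=6 (t=2); sum(t^3 - t) = 12.
        Var[W] = n(n+1)(2n+1)/24 - sum(t^3-t)/48 = 1224/24 - 12/48 = 50.75.
        z = (W - E[W]) / sqrt(Var[W]) = (13 - 18) / 7.1239 = -0.7019.
        Two-sided p = 2*Phi(z) = 0.482765.
Step 6: alpha = 0.1. fail to reject H0.

W+ = 13, W- = 23, W = min = 13, p = 0.482765, fail to reject H0.


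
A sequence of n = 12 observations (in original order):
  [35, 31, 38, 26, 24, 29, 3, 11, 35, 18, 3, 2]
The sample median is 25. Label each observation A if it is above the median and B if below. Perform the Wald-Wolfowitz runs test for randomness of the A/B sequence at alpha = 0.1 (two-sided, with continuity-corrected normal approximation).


Step 1: Compute median = 25; label A = above, B = below.
Labels in order: AAAABABBABBB  (n_A = 6, n_B = 6)
Step 2: Count runs R = 6.
Step 3: Under H0 (random ordering), E[R] = 2*n_A*n_B/(n_A+n_B) + 1 = 2*6*6/12 + 1 = 7.0000.
        Var[R] = 2*n_A*n_B*(2*n_A*n_B - n_A - n_B) / ((n_A+n_B)^2 * (n_A+n_B-1)) = 4320/1584 = 2.7273.
        SD[R] = 1.6514.
Step 4: Continuity-corrected z = (R + 0.5 - E[R]) / SD[R] = (6 + 0.5 - 7.0000) / 1.6514 = -0.3028.
Step 5: Two-sided p-value via normal approximation = 2*(1 - Phi(|z|)) = 0.762069.
Step 6: alpha = 0.1. fail to reject H0.

R = 6, z = -0.3028, p = 0.762069, fail to reject H0.


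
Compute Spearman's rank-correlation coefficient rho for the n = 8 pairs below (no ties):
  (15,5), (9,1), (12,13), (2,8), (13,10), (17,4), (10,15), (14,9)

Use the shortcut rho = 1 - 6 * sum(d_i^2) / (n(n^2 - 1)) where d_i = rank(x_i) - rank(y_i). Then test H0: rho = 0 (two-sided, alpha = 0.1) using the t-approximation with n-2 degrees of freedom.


Step 1: Rank x and y separately (midranks; no ties here).
rank(x): 15->7, 9->2, 12->4, 2->1, 13->5, 17->8, 10->3, 14->6
rank(y): 5->3, 1->1, 13->7, 8->4, 10->6, 4->2, 15->8, 9->5
Step 2: d_i = R_x(i) - R_y(i); compute d_i^2.
  (7-3)^2=16, (2-1)^2=1, (4-7)^2=9, (1-4)^2=9, (5-6)^2=1, (8-2)^2=36, (3-8)^2=25, (6-5)^2=1
sum(d^2) = 98.
Step 3: rho = 1 - 6*98 / (8*(8^2 - 1)) = 1 - 588/504 = -0.166667.
Step 4: Under H0, t = rho * sqrt((n-2)/(1-rho^2)) = -0.4140 ~ t(6).
Step 5: Two-sided p-value from the t-distribution with 6 df = 0.693239.
Step 6: alpha = 0.1. fail to reject H0.

rho = -0.1667, p = 0.693239, fail to reject H0 at alpha = 0.1.


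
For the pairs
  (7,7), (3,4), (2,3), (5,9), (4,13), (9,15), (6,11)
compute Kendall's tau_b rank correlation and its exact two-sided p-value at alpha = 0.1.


Step 1: Enumerate the 21 unordered pairs (i,j) with i<j and classify each by sign(x_j-x_i) * sign(y_j-y_i).
  (1,2):dx=-4,dy=-3->C; (1,3):dx=-5,dy=-4->C; (1,4):dx=-2,dy=+2->D; (1,5):dx=-3,dy=+6->D
  (1,6):dx=+2,dy=+8->C; (1,7):dx=-1,dy=+4->D; (2,3):dx=-1,dy=-1->C; (2,4):dx=+2,dy=+5->C
  (2,5):dx=+1,dy=+9->C; (2,6):dx=+6,dy=+11->C; (2,7):dx=+3,dy=+7->C; (3,4):dx=+3,dy=+6->C
  (3,5):dx=+2,dy=+10->C; (3,6):dx=+7,dy=+12->C; (3,7):dx=+4,dy=+8->C; (4,5):dx=-1,dy=+4->D
  (4,6):dx=+4,dy=+6->C; (4,7):dx=+1,dy=+2->C; (5,6):dx=+5,dy=+2->C; (5,7):dx=+2,dy=-2->D
  (6,7):dx=-3,dy=-4->C
Step 2: C = 16, D = 5, total pairs = 21.
Step 3: tau = (C - D)/(n(n-1)/2) = (16 - 5)/21 = 0.523810.
Step 4: Exact two-sided p-value (enumerate n! = 5040 permutations of y under H0): p = 0.136111.
Step 5: alpha = 0.1. fail to reject H0.

tau_b = 0.5238 (C=16, D=5), p = 0.136111, fail to reject H0.


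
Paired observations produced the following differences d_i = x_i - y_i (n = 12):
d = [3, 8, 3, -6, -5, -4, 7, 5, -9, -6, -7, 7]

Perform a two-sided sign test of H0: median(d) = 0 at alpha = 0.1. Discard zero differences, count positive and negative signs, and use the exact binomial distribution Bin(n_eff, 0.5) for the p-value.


Step 1: Discard zero differences. Original n = 12; n_eff = number of nonzero differences = 12.
Nonzero differences (with sign): +3, +8, +3, -6, -5, -4, +7, +5, -9, -6, -7, +7
Step 2: Count signs: positive = 6, negative = 6.
Step 3: Under H0: P(positive) = 0.5, so the number of positives S ~ Bin(12, 0.5).
Step 4: Two-sided exact p-value = sum of Bin(12,0.5) probabilities at or below the observed probability = 1.000000.
Step 5: alpha = 0.1. fail to reject H0.

n_eff = 12, pos = 6, neg = 6, p = 1.000000, fail to reject H0.


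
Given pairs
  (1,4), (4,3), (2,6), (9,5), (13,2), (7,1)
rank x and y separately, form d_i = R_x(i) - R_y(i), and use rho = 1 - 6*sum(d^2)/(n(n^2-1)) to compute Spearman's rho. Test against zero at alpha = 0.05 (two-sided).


Step 1: Rank x and y separately (midranks; no ties here).
rank(x): 1->1, 4->3, 2->2, 9->5, 13->6, 7->4
rank(y): 4->4, 3->3, 6->6, 5->5, 2->2, 1->1
Step 2: d_i = R_x(i) - R_y(i); compute d_i^2.
  (1-4)^2=9, (3-3)^2=0, (2-6)^2=16, (5-5)^2=0, (6-2)^2=16, (4-1)^2=9
sum(d^2) = 50.
Step 3: rho = 1 - 6*50 / (6*(6^2 - 1)) = 1 - 300/210 = -0.428571.
Step 4: Under H0, t = rho * sqrt((n-2)/(1-rho^2)) = -0.9487 ~ t(4).
Step 5: Two-sided p-value from the t-distribution with 4 df = 0.396501.
Step 6: alpha = 0.05. fail to reject H0.

rho = -0.4286, p = 0.396501, fail to reject H0 at alpha = 0.05.


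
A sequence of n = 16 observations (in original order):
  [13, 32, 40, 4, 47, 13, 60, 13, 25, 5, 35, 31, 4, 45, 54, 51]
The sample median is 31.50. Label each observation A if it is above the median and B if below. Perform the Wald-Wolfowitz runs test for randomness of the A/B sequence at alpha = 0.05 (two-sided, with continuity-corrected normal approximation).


Step 1: Compute median = 31.50; label A = above, B = below.
Labels in order: BAABABABBBABBAAA  (n_A = 8, n_B = 8)
Step 2: Count runs R = 10.
Step 3: Under H0 (random ordering), E[R] = 2*n_A*n_B/(n_A+n_B) + 1 = 2*8*8/16 + 1 = 9.0000.
        Var[R] = 2*n_A*n_B*(2*n_A*n_B - n_A - n_B) / ((n_A+n_B)^2 * (n_A+n_B-1)) = 14336/3840 = 3.7333.
        SD[R] = 1.9322.
Step 4: Continuity-corrected z = (R - 0.5 - E[R]) / SD[R] = (10 - 0.5 - 9.0000) / 1.9322 = 0.2588.
Step 5: Two-sided p-value via normal approximation = 2*(1 - Phi(|z|)) = 0.795809.
Step 6: alpha = 0.05. fail to reject H0.

R = 10, z = 0.2588, p = 0.795809, fail to reject H0.


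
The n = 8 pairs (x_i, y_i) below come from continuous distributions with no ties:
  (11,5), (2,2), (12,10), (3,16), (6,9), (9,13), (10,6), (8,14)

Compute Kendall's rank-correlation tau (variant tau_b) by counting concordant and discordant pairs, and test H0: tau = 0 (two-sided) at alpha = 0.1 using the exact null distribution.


Step 1: Enumerate the 28 unordered pairs (i,j) with i<j and classify each by sign(x_j-x_i) * sign(y_j-y_i).
  (1,2):dx=-9,dy=-3->C; (1,3):dx=+1,dy=+5->C; (1,4):dx=-8,dy=+11->D; (1,5):dx=-5,dy=+4->D
  (1,6):dx=-2,dy=+8->D; (1,7):dx=-1,dy=+1->D; (1,8):dx=-3,dy=+9->D; (2,3):dx=+10,dy=+8->C
  (2,4):dx=+1,dy=+14->C; (2,5):dx=+4,dy=+7->C; (2,6):dx=+7,dy=+11->C; (2,7):dx=+8,dy=+4->C
  (2,8):dx=+6,dy=+12->C; (3,4):dx=-9,dy=+6->D; (3,5):dx=-6,dy=-1->C; (3,6):dx=-3,dy=+3->D
  (3,7):dx=-2,dy=-4->C; (3,8):dx=-4,dy=+4->D; (4,5):dx=+3,dy=-7->D; (4,6):dx=+6,dy=-3->D
  (4,7):dx=+7,dy=-10->D; (4,8):dx=+5,dy=-2->D; (5,6):dx=+3,dy=+4->C; (5,7):dx=+4,dy=-3->D
  (5,8):dx=+2,dy=+5->C; (6,7):dx=+1,dy=-7->D; (6,8):dx=-1,dy=+1->D; (7,8):dx=-2,dy=+8->D
Step 2: C = 12, D = 16, total pairs = 28.
Step 3: tau = (C - D)/(n(n-1)/2) = (12 - 16)/28 = -0.142857.
Step 4: Exact two-sided p-value (enumerate n! = 40320 permutations of y under H0): p = 0.719544.
Step 5: alpha = 0.1. fail to reject H0.

tau_b = -0.1429 (C=12, D=16), p = 0.719544, fail to reject H0.


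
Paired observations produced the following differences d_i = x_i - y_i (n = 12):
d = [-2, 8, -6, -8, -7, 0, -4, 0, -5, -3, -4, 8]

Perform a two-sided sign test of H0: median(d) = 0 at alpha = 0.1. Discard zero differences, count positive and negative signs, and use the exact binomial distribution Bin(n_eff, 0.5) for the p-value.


Step 1: Discard zero differences. Original n = 12; n_eff = number of nonzero differences = 10.
Nonzero differences (with sign): -2, +8, -6, -8, -7, -4, -5, -3, -4, +8
Step 2: Count signs: positive = 2, negative = 8.
Step 3: Under H0: P(positive) = 0.5, so the number of positives S ~ Bin(10, 0.5).
Step 4: Two-sided exact p-value = sum of Bin(10,0.5) probabilities at or below the observed probability = 0.109375.
Step 5: alpha = 0.1. fail to reject H0.

n_eff = 10, pos = 2, neg = 8, p = 0.109375, fail to reject H0.


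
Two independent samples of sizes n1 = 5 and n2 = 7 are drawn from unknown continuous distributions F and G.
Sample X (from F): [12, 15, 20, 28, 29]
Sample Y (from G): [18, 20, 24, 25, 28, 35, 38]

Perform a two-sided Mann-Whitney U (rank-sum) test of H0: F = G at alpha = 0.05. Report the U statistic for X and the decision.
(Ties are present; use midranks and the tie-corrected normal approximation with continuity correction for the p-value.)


Step 1: Combine and sort all 12 observations; assign midranks.
sorted (value, group): (12,X), (15,X), (18,Y), (20,X), (20,Y), (24,Y), (25,Y), (28,X), (28,Y), (29,X), (35,Y), (38,Y)
ranks: 12->1, 15->2, 18->3, 20->4.5, 20->4.5, 24->6, 25->7, 28->8.5, 28->8.5, 29->10, 35->11, 38->12
Step 2: Rank sum for X: R1 = 1 + 2 + 4.5 + 8.5 + 10 = 26.
Step 3: U_X = R1 - n1(n1+1)/2 = 26 - 5*6/2 = 26 - 15 = 11.
       U_Y = n1*n2 - U_X = 35 - 11 = 24.
Step 4: Ties are present, so use the tie-corrected normal approximation (with continuity correction) for the p-value.
Step 5: p-value = 0.328162; compare to alpha = 0.05. fail to reject H0.

U_X = 11, p = 0.328162, fail to reject H0 at alpha = 0.05.


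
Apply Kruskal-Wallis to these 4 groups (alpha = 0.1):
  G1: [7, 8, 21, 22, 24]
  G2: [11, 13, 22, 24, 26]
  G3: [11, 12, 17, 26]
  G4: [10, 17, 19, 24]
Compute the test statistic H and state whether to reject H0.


Step 1: Combine all N = 18 observations and assign midranks.
sorted (value, group, rank): (7,G1,1), (8,G1,2), (10,G4,3), (11,G2,4.5), (11,G3,4.5), (12,G3,6), (13,G2,7), (17,G3,8.5), (17,G4,8.5), (19,G4,10), (21,G1,11), (22,G1,12.5), (22,G2,12.5), (24,G1,15), (24,G2,15), (24,G4,15), (26,G2,17.5), (26,G3,17.5)
Step 2: Sum ranks within each group.
R_1 = 41.5 (n_1 = 5)
R_2 = 56.5 (n_2 = 5)
R_3 = 36.5 (n_3 = 4)
R_4 = 36.5 (n_4 = 4)
Step 3: H = 12/(N(N+1)) * sum(R_i^2/n_i) - 3(N+1)
     = 12/(18*19) * (41.5^2/5 + 56.5^2/5 + 36.5^2/4 + 36.5^2/4) - 3*19
     = 0.035088 * 1649.03 - 57
     = 0.860526.
Step 4: Ties present; correction factor C = 1 - 48/(18^3 - 18) = 0.991744. Corrected H = 0.860526 / 0.991744 = 0.867690.
Step 5: Under H0, H ~ chi^2(3); p-value = 0.833217.
Step 6: alpha = 0.1. fail to reject H0.

H = 0.8677, df = 3, p = 0.833217, fail to reject H0.


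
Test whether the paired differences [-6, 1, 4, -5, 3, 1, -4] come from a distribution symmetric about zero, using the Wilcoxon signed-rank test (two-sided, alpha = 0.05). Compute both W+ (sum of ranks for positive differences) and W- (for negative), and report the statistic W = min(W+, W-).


Step 1: Drop any zero differences (none here) and take |d_i|.
|d| = [6, 1, 4, 5, 3, 1, 4]
Step 2: Midrank |d_i| (ties get averaged ranks).
ranks: |6|->7, |1|->1.5, |4|->4.5, |5|->6, |3|->3, |1|->1.5, |4|->4.5
Step 3: Attach original signs; sum ranks with positive sign and with negative sign.
W+ = 1.5 + 4.5 + 3 + 1.5 = 10.5
W- = 7 + 6 + 4.5 = 17.5
(Check: W+ + W- = 28 should equal n(n+1)/2 = 28.)
Step 4: Test statistic W = min(W+, W-) = 10.5.
Step 5: Ties in |d|, so use the tie-corrected normal approximation.
        E[W] = n(n+1)/4 = 7*8/4 = 14.
        Tie groups: |d|=1 (t=2), |d|=4 (t=2); sum(t^3 - t) = 12.
        Var[W] = n(n+1)(2n+1)/24 - sum(t^3-t)/48 = 840/24 - 12/48 = 34.75.
        z = (W - E[W]) / sqrt(Var[W]) = (10.5 - 14) / 5.8949 = -0.5937.
        Two-sided p = 2*Phi(z) = 0.552691.
Step 6: alpha = 0.05. fail to reject H0.

W+ = 10.5, W- = 17.5, W = min = 10.5, p = 0.552691, fail to reject H0.


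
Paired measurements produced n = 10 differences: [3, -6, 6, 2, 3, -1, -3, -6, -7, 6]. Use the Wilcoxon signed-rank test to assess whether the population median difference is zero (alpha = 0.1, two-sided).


Step 1: Drop any zero differences (none here) and take |d_i|.
|d| = [3, 6, 6, 2, 3, 1, 3, 6, 7, 6]
Step 2: Midrank |d_i| (ties get averaged ranks).
ranks: |3|->4, |6|->7.5, |6|->7.5, |2|->2, |3|->4, |1|->1, |3|->4, |6|->7.5, |7|->10, |6|->7.5
Step 3: Attach original signs; sum ranks with positive sign and with negative sign.
W+ = 4 + 7.5 + 2 + 4 + 7.5 = 25
W- = 7.5 + 1 + 4 + 7.5 + 10 = 30
(Check: W+ + W- = 55 should equal n(n+1)/2 = 55.)
Step 4: Test statistic W = min(W+, W-) = 25.
Step 5: Ties in |d|, so use the tie-corrected normal approximation.
        E[W] = n(n+1)/4 = 10*11/4 = 27.5.
        Tie groups: |d|=3 (t=3), |d|=6 (t=4); sum(t^3 - t) = 84.
        Var[W] = n(n+1)(2n+1)/24 - sum(t^3-t)/48 = 2310/24 - 84/48 = 94.5.
        z = (W - E[W]) / sqrt(Var[W]) = (25 - 27.5) / 9.7211 = -0.2572.
        Two-sided p = 2*Phi(z) = 0.797046.
Step 6: alpha = 0.1. fail to reject H0.

W+ = 25, W- = 30, W = min = 25, p = 0.797046, fail to reject H0.


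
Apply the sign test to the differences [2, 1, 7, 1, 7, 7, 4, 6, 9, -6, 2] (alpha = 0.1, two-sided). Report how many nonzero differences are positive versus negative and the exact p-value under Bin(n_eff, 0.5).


Step 1: Discard zero differences. Original n = 11; n_eff = number of nonzero differences = 11.
Nonzero differences (with sign): +2, +1, +7, +1, +7, +7, +4, +6, +9, -6, +2
Step 2: Count signs: positive = 10, negative = 1.
Step 3: Under H0: P(positive) = 0.5, so the number of positives S ~ Bin(11, 0.5).
Step 4: Two-sided exact p-value = sum of Bin(11,0.5) probabilities at or below the observed probability = 0.011719.
Step 5: alpha = 0.1. reject H0.

n_eff = 11, pos = 10, neg = 1, p = 0.011719, reject H0.


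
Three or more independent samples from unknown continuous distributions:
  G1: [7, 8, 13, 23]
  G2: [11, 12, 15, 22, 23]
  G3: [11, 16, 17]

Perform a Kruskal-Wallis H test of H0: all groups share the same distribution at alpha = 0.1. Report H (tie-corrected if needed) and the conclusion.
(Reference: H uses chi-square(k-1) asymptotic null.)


Step 1: Combine all N = 12 observations and assign midranks.
sorted (value, group, rank): (7,G1,1), (8,G1,2), (11,G2,3.5), (11,G3,3.5), (12,G2,5), (13,G1,6), (15,G2,7), (16,G3,8), (17,G3,9), (22,G2,10), (23,G1,11.5), (23,G2,11.5)
Step 2: Sum ranks within each group.
R_1 = 20.5 (n_1 = 4)
R_2 = 37 (n_2 = 5)
R_3 = 20.5 (n_3 = 3)
Step 3: H = 12/(N(N+1)) * sum(R_i^2/n_i) - 3(N+1)
     = 12/(12*13) * (20.5^2/4 + 37^2/5 + 20.5^2/3) - 3*13
     = 0.076923 * 518.946 - 39
     = 0.918910.
Step 4: Ties present; correction factor C = 1 - 12/(12^3 - 12) = 0.993007. Corrected H = 0.918910 / 0.993007 = 0.925381.
Step 5: Under H0, H ~ chi^2(2); p-value = 0.629587.
Step 6: alpha = 0.1. fail to reject H0.

H = 0.9254, df = 2, p = 0.629587, fail to reject H0.


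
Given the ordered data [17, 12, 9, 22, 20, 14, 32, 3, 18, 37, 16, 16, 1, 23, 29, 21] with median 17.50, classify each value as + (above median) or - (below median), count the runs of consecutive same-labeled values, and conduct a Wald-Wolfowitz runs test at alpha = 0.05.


Step 1: Compute median = 17.50; label A = above, B = below.
Labels in order: BBBAABABAABBBAAA  (n_A = 8, n_B = 8)
Step 2: Count runs R = 8.
Step 3: Under H0 (random ordering), E[R] = 2*n_A*n_B/(n_A+n_B) + 1 = 2*8*8/16 + 1 = 9.0000.
        Var[R] = 2*n_A*n_B*(2*n_A*n_B - n_A - n_B) / ((n_A+n_B)^2 * (n_A+n_B-1)) = 14336/3840 = 3.7333.
        SD[R] = 1.9322.
Step 4: Continuity-corrected z = (R + 0.5 - E[R]) / SD[R] = (8 + 0.5 - 9.0000) / 1.9322 = -0.2588.
Step 5: Two-sided p-value via normal approximation = 2*(1 - Phi(|z|)) = 0.795809.
Step 6: alpha = 0.05. fail to reject H0.

R = 8, z = -0.2588, p = 0.795809, fail to reject H0.


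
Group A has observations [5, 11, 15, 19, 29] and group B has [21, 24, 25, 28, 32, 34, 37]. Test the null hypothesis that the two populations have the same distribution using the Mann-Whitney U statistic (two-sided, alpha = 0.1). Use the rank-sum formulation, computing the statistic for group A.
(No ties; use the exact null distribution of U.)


Step 1: Combine and sort all 12 observations; assign midranks.
sorted (value, group): (5,X), (11,X), (15,X), (19,X), (21,Y), (24,Y), (25,Y), (28,Y), (29,X), (32,Y), (34,Y), (37,Y)
ranks: 5->1, 11->2, 15->3, 19->4, 21->5, 24->6, 25->7, 28->8, 29->9, 32->10, 34->11, 37->12
Step 2: Rank sum for X: R1 = 1 + 2 + 3 + 4 + 9 = 19.
Step 3: U_X = R1 - n1(n1+1)/2 = 19 - 5*6/2 = 19 - 15 = 4.
       U_Y = n1*n2 - U_X = 35 - 4 = 31.
Step 4: No ties, so the exact null distribution of U (based on enumerating the C(12,5) = 792 equally likely rank assignments) gives the two-sided p-value.
Step 5: p-value = 0.030303; compare to alpha = 0.1. reject H0.

U_X = 4, p = 0.030303, reject H0 at alpha = 0.1.


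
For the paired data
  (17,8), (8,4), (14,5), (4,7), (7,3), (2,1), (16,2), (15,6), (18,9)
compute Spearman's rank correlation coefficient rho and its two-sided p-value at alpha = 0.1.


Step 1: Rank x and y separately (midranks; no ties here).
rank(x): 17->8, 8->4, 14->5, 4->2, 7->3, 2->1, 16->7, 15->6, 18->9
rank(y): 8->8, 4->4, 5->5, 7->7, 3->3, 1->1, 2->2, 6->6, 9->9
Step 2: d_i = R_x(i) - R_y(i); compute d_i^2.
  (8-8)^2=0, (4-4)^2=0, (5-5)^2=0, (2-7)^2=25, (3-3)^2=0, (1-1)^2=0, (7-2)^2=25, (6-6)^2=0, (9-9)^2=0
sum(d^2) = 50.
Step 3: rho = 1 - 6*50 / (9*(9^2 - 1)) = 1 - 300/720 = 0.583333.
Step 4: Under H0, t = rho * sqrt((n-2)/(1-rho^2)) = 1.9001 ~ t(7).
Step 5: Two-sided p-value from the t-distribution with 7 df = 0.099186.
Step 6: alpha = 0.1. reject H0.

rho = 0.5833, p = 0.099186, reject H0 at alpha = 0.1.


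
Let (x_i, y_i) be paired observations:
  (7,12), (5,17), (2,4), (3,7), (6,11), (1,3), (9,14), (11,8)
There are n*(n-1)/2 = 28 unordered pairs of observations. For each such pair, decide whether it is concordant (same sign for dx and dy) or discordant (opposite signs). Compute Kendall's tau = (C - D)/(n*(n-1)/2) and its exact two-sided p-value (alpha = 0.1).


Step 1: Enumerate the 28 unordered pairs (i,j) with i<j and classify each by sign(x_j-x_i) * sign(y_j-y_i).
  (1,2):dx=-2,dy=+5->D; (1,3):dx=-5,dy=-8->C; (1,4):dx=-4,dy=-5->C; (1,5):dx=-1,dy=-1->C
  (1,6):dx=-6,dy=-9->C; (1,7):dx=+2,dy=+2->C; (1,8):dx=+4,dy=-4->D; (2,3):dx=-3,dy=-13->C
  (2,4):dx=-2,dy=-10->C; (2,5):dx=+1,dy=-6->D; (2,6):dx=-4,dy=-14->C; (2,7):dx=+4,dy=-3->D
  (2,8):dx=+6,dy=-9->D; (3,4):dx=+1,dy=+3->C; (3,5):dx=+4,dy=+7->C; (3,6):dx=-1,dy=-1->C
  (3,7):dx=+7,dy=+10->C; (3,8):dx=+9,dy=+4->C; (4,5):dx=+3,dy=+4->C; (4,6):dx=-2,dy=-4->C
  (4,7):dx=+6,dy=+7->C; (4,8):dx=+8,dy=+1->C; (5,6):dx=-5,dy=-8->C; (5,7):dx=+3,dy=+3->C
  (5,8):dx=+5,dy=-3->D; (6,7):dx=+8,dy=+11->C; (6,8):dx=+10,dy=+5->C; (7,8):dx=+2,dy=-6->D
Step 2: C = 21, D = 7, total pairs = 28.
Step 3: tau = (C - D)/(n(n-1)/2) = (21 - 7)/28 = 0.500000.
Step 4: Exact two-sided p-value (enumerate n! = 40320 permutations of y under H0): p = 0.108681.
Step 5: alpha = 0.1. fail to reject H0.

tau_b = 0.5000 (C=21, D=7), p = 0.108681, fail to reject H0.


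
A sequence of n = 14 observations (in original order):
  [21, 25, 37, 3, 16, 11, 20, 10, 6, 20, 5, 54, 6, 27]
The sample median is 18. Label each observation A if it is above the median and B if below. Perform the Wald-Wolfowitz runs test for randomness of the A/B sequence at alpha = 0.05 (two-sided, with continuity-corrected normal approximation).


Step 1: Compute median = 18; label A = above, B = below.
Labels in order: AAABBBABBABABA  (n_A = 7, n_B = 7)
Step 2: Count runs R = 9.
Step 3: Under H0 (random ordering), E[R] = 2*n_A*n_B/(n_A+n_B) + 1 = 2*7*7/14 + 1 = 8.0000.
        Var[R] = 2*n_A*n_B*(2*n_A*n_B - n_A - n_B) / ((n_A+n_B)^2 * (n_A+n_B-1)) = 8232/2548 = 3.2308.
        SD[R] = 1.7974.
Step 4: Continuity-corrected z = (R - 0.5 - E[R]) / SD[R] = (9 - 0.5 - 8.0000) / 1.7974 = 0.2782.
Step 5: Two-sided p-value via normal approximation = 2*(1 - Phi(|z|)) = 0.780879.
Step 6: alpha = 0.05. fail to reject H0.

R = 9, z = 0.2782, p = 0.780879, fail to reject H0.


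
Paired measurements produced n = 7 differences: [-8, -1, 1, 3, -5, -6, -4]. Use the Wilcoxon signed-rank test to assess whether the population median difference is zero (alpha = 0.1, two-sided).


Step 1: Drop any zero differences (none here) and take |d_i|.
|d| = [8, 1, 1, 3, 5, 6, 4]
Step 2: Midrank |d_i| (ties get averaged ranks).
ranks: |8|->7, |1|->1.5, |1|->1.5, |3|->3, |5|->5, |6|->6, |4|->4
Step 3: Attach original signs; sum ranks with positive sign and with negative sign.
W+ = 1.5 + 3 = 4.5
W- = 7 + 1.5 + 5 + 6 + 4 = 23.5
(Check: W+ + W- = 28 should equal n(n+1)/2 = 28.)
Step 4: Test statistic W = min(W+, W-) = 4.5.
Step 5: Ties in |d|, so use the tie-corrected normal approximation.
        E[W] = n(n+1)/4 = 7*8/4 = 14.
        Tie groups: |d|=1 (t=2); sum(t^3 - t) = 6.
        Var[W] = n(n+1)(2n+1)/24 - sum(t^3-t)/48 = 840/24 - 6/48 = 34.875.
        z = (W - E[W]) / sqrt(Var[W]) = (4.5 - 14) / 5.9055 = -1.6087.
        Two-sided p = 2*Phi(z) = 0.107689.
Step 6: alpha = 0.1. fail to reject H0.

W+ = 4.5, W- = 23.5, W = min = 4.5, p = 0.107689, fail to reject H0.


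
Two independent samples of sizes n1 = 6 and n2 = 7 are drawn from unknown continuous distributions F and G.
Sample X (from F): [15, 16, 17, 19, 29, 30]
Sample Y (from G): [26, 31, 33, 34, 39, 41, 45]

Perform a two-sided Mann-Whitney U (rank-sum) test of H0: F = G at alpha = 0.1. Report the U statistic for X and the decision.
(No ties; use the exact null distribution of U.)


Step 1: Combine and sort all 13 observations; assign midranks.
sorted (value, group): (15,X), (16,X), (17,X), (19,X), (26,Y), (29,X), (30,X), (31,Y), (33,Y), (34,Y), (39,Y), (41,Y), (45,Y)
ranks: 15->1, 16->2, 17->3, 19->4, 26->5, 29->6, 30->7, 31->8, 33->9, 34->10, 39->11, 41->12, 45->13
Step 2: Rank sum for X: R1 = 1 + 2 + 3 + 4 + 6 + 7 = 23.
Step 3: U_X = R1 - n1(n1+1)/2 = 23 - 6*7/2 = 23 - 21 = 2.
       U_Y = n1*n2 - U_X = 42 - 2 = 40.
Step 4: No ties, so the exact null distribution of U (based on enumerating the C(13,6) = 1716 equally likely rank assignments) gives the two-sided p-value.
Step 5: p-value = 0.004662; compare to alpha = 0.1. reject H0.

U_X = 2, p = 0.004662, reject H0 at alpha = 0.1.


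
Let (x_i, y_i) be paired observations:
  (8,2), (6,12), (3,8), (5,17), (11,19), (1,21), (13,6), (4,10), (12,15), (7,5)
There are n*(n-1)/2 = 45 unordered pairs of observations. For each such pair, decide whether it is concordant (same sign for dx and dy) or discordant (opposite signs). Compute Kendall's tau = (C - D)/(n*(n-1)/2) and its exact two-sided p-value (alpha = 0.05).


Step 1: Enumerate the 45 unordered pairs (i,j) with i<j and classify each by sign(x_j-x_i) * sign(y_j-y_i).
  (1,2):dx=-2,dy=+10->D; (1,3):dx=-5,dy=+6->D; (1,4):dx=-3,dy=+15->D; (1,5):dx=+3,dy=+17->C
  (1,6):dx=-7,dy=+19->D; (1,7):dx=+5,dy=+4->C; (1,8):dx=-4,dy=+8->D; (1,9):dx=+4,dy=+13->C
  (1,10):dx=-1,dy=+3->D; (2,3):dx=-3,dy=-4->C; (2,4):dx=-1,dy=+5->D; (2,5):dx=+5,dy=+7->C
  (2,6):dx=-5,dy=+9->D; (2,7):dx=+7,dy=-6->D; (2,8):dx=-2,dy=-2->C; (2,9):dx=+6,dy=+3->C
  (2,10):dx=+1,dy=-7->D; (3,4):dx=+2,dy=+9->C; (3,5):dx=+8,dy=+11->C; (3,6):dx=-2,dy=+13->D
  (3,7):dx=+10,dy=-2->D; (3,8):dx=+1,dy=+2->C; (3,9):dx=+9,dy=+7->C; (3,10):dx=+4,dy=-3->D
  (4,5):dx=+6,dy=+2->C; (4,6):dx=-4,dy=+4->D; (4,7):dx=+8,dy=-11->D; (4,8):dx=-1,dy=-7->C
  (4,9):dx=+7,dy=-2->D; (4,10):dx=+2,dy=-12->D; (5,6):dx=-10,dy=+2->D; (5,7):dx=+2,dy=-13->D
  (5,8):dx=-7,dy=-9->C; (5,9):dx=+1,dy=-4->D; (5,10):dx=-4,dy=-14->C; (6,7):dx=+12,dy=-15->D
  (6,8):dx=+3,dy=-11->D; (6,9):dx=+11,dy=-6->D; (6,10):dx=+6,dy=-16->D; (7,8):dx=-9,dy=+4->D
  (7,9):dx=-1,dy=+9->D; (7,10):dx=-6,dy=-1->C; (8,9):dx=+8,dy=+5->C; (8,10):dx=+3,dy=-5->D
  (9,10):dx=-5,dy=-10->C
Step 2: C = 18, D = 27, total pairs = 45.
Step 3: tau = (C - D)/(n(n-1)/2) = (18 - 27)/45 = -0.200000.
Step 4: Exact two-sided p-value (enumerate n! = 3628800 permutations of y under H0): p = 0.484313.
Step 5: alpha = 0.05. fail to reject H0.

tau_b = -0.2000 (C=18, D=27), p = 0.484313, fail to reject H0.


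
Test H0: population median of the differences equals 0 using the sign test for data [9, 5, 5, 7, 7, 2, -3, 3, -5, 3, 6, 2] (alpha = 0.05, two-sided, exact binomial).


Step 1: Discard zero differences. Original n = 12; n_eff = number of nonzero differences = 12.
Nonzero differences (with sign): +9, +5, +5, +7, +7, +2, -3, +3, -5, +3, +6, +2
Step 2: Count signs: positive = 10, negative = 2.
Step 3: Under H0: P(positive) = 0.5, so the number of positives S ~ Bin(12, 0.5).
Step 4: Two-sided exact p-value = sum of Bin(12,0.5) probabilities at or below the observed probability = 0.038574.
Step 5: alpha = 0.05. reject H0.

n_eff = 12, pos = 10, neg = 2, p = 0.038574, reject H0.


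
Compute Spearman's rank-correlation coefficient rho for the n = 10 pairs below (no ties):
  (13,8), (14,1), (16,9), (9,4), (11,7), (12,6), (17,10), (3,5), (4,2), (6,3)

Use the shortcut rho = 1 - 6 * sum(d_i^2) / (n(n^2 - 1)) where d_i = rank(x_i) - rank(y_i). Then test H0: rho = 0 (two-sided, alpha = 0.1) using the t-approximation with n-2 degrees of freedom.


Step 1: Rank x and y separately (midranks; no ties here).
rank(x): 13->7, 14->8, 16->9, 9->4, 11->5, 12->6, 17->10, 3->1, 4->2, 6->3
rank(y): 8->8, 1->1, 9->9, 4->4, 7->7, 6->6, 10->10, 5->5, 2->2, 3->3
Step 2: d_i = R_x(i) - R_y(i); compute d_i^2.
  (7-8)^2=1, (8-1)^2=49, (9-9)^2=0, (4-4)^2=0, (5-7)^2=4, (6-6)^2=0, (10-10)^2=0, (1-5)^2=16, (2-2)^2=0, (3-3)^2=0
sum(d^2) = 70.
Step 3: rho = 1 - 6*70 / (10*(10^2 - 1)) = 1 - 420/990 = 0.575758.
Step 4: Under H0, t = rho * sqrt((n-2)/(1-rho^2)) = 1.9917 ~ t(8).
Step 5: Two-sided p-value from the t-distribution with 8 df = 0.081553.
Step 6: alpha = 0.1. reject H0.

rho = 0.5758, p = 0.081553, reject H0 at alpha = 0.1.


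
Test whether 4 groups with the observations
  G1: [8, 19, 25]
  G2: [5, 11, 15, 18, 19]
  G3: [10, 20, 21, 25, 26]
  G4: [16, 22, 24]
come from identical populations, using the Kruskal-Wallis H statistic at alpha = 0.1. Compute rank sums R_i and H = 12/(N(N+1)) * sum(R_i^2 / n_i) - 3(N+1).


Step 1: Combine all N = 16 observations and assign midranks.
sorted (value, group, rank): (5,G2,1), (8,G1,2), (10,G3,3), (11,G2,4), (15,G2,5), (16,G4,6), (18,G2,7), (19,G1,8.5), (19,G2,8.5), (20,G3,10), (21,G3,11), (22,G4,12), (24,G4,13), (25,G1,14.5), (25,G3,14.5), (26,G3,16)
Step 2: Sum ranks within each group.
R_1 = 25 (n_1 = 3)
R_2 = 25.5 (n_2 = 5)
R_3 = 54.5 (n_3 = 5)
R_4 = 31 (n_4 = 3)
Step 3: H = 12/(N(N+1)) * sum(R_i^2/n_i) - 3(N+1)
     = 12/(16*17) * (25^2/3 + 25.5^2/5 + 54.5^2/5 + 31^2/3) - 3*17
     = 0.044118 * 1252.77 - 51
     = 4.269118.
Step 4: Ties present; correction factor C = 1 - 12/(16^3 - 16) = 0.997059. Corrected H = 4.269118 / 0.997059 = 4.281711.
Step 5: Under H0, H ~ chi^2(3); p-value = 0.232607.
Step 6: alpha = 0.1. fail to reject H0.

H = 4.2817, df = 3, p = 0.232607, fail to reject H0.


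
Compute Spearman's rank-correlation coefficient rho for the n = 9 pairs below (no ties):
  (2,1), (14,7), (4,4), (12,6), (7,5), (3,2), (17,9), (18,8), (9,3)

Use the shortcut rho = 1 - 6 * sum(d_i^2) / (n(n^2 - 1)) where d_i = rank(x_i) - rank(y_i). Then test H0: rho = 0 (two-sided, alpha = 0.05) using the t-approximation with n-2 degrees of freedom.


Step 1: Rank x and y separately (midranks; no ties here).
rank(x): 2->1, 14->7, 4->3, 12->6, 7->4, 3->2, 17->8, 18->9, 9->5
rank(y): 1->1, 7->7, 4->4, 6->6, 5->5, 2->2, 9->9, 8->8, 3->3
Step 2: d_i = R_x(i) - R_y(i); compute d_i^2.
  (1-1)^2=0, (7-7)^2=0, (3-4)^2=1, (6-6)^2=0, (4-5)^2=1, (2-2)^2=0, (8-9)^2=1, (9-8)^2=1, (5-3)^2=4
sum(d^2) = 8.
Step 3: rho = 1 - 6*8 / (9*(9^2 - 1)) = 1 - 48/720 = 0.933333.
Step 4: Under H0, t = rho * sqrt((n-2)/(1-rho^2)) = 6.8783 ~ t(7).
Step 5: Two-sided p-value from the t-distribution with 7 df = 0.000236.
Step 6: alpha = 0.05. reject H0.

rho = 0.9333, p = 0.000236, reject H0 at alpha = 0.05.


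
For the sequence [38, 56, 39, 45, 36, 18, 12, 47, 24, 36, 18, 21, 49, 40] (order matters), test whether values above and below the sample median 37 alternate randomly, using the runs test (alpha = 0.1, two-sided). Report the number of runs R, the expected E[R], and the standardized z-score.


Step 1: Compute median = 37; label A = above, B = below.
Labels in order: AAAABBBABBBBAA  (n_A = 7, n_B = 7)
Step 2: Count runs R = 5.
Step 3: Under H0 (random ordering), E[R] = 2*n_A*n_B/(n_A+n_B) + 1 = 2*7*7/14 + 1 = 8.0000.
        Var[R] = 2*n_A*n_B*(2*n_A*n_B - n_A - n_B) / ((n_A+n_B)^2 * (n_A+n_B-1)) = 8232/2548 = 3.2308.
        SD[R] = 1.7974.
Step 4: Continuity-corrected z = (R + 0.5 - E[R]) / SD[R] = (5 + 0.5 - 8.0000) / 1.7974 = -1.3909.
Step 5: Two-sided p-value via normal approximation = 2*(1 - Phi(|z|)) = 0.164264.
Step 6: alpha = 0.1. fail to reject H0.

R = 5, z = -1.3909, p = 0.164264, fail to reject H0.


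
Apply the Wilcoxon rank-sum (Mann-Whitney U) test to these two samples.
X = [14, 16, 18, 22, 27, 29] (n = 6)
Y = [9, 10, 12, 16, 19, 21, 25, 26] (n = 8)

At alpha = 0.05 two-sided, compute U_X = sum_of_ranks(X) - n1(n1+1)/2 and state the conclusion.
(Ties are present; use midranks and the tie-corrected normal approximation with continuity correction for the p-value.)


Step 1: Combine and sort all 14 observations; assign midranks.
sorted (value, group): (9,Y), (10,Y), (12,Y), (14,X), (16,X), (16,Y), (18,X), (19,Y), (21,Y), (22,X), (25,Y), (26,Y), (27,X), (29,X)
ranks: 9->1, 10->2, 12->3, 14->4, 16->5.5, 16->5.5, 18->7, 19->8, 21->9, 22->10, 25->11, 26->12, 27->13, 29->14
Step 2: Rank sum for X: R1 = 4 + 5.5 + 7 + 10 + 13 + 14 = 53.5.
Step 3: U_X = R1 - n1(n1+1)/2 = 53.5 - 6*7/2 = 53.5 - 21 = 32.5.
       U_Y = n1*n2 - U_X = 48 - 32.5 = 15.5.
Step 4: Ties are present, so use the tie-corrected normal approximation (with continuity correction) for the p-value.
Step 5: p-value = 0.301168; compare to alpha = 0.05. fail to reject H0.

U_X = 32.5, p = 0.301168, fail to reject H0 at alpha = 0.05.


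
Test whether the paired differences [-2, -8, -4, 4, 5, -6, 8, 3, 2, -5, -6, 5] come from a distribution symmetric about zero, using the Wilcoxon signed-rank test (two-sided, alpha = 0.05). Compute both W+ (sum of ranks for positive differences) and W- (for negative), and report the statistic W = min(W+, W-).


Step 1: Drop any zero differences (none here) and take |d_i|.
|d| = [2, 8, 4, 4, 5, 6, 8, 3, 2, 5, 6, 5]
Step 2: Midrank |d_i| (ties get averaged ranks).
ranks: |2|->1.5, |8|->11.5, |4|->4.5, |4|->4.5, |5|->7, |6|->9.5, |8|->11.5, |3|->3, |2|->1.5, |5|->7, |6|->9.5, |5|->7
Step 3: Attach original signs; sum ranks with positive sign and with negative sign.
W+ = 4.5 + 7 + 11.5 + 3 + 1.5 + 7 = 34.5
W- = 1.5 + 11.5 + 4.5 + 9.5 + 7 + 9.5 = 43.5
(Check: W+ + W- = 78 should equal n(n+1)/2 = 78.)
Step 4: Test statistic W = min(W+, W-) = 34.5.
Step 5: Ties in |d|, so use the tie-corrected normal approximation.
        E[W] = n(n+1)/4 = 12*13/4 = 39.
        Tie groups: |d|=2 (t=2), |d|=4 (t=2), |d|=5 (t=3), |d|=6 (t=2), |d|=8 (t=2); sum(t^3 - t) = 48.
        Var[W] = n(n+1)(2n+1)/24 - sum(t^3-t)/48 = 3900/24 - 48/48 = 161.5.
        z = (W - E[W]) / sqrt(Var[W]) = (34.5 - 39) / 12.7083 = -0.3541.
        Two-sided p = 2*Phi(z) = 0.723264.
Step 6: alpha = 0.05. fail to reject H0.

W+ = 34.5, W- = 43.5, W = min = 34.5, p = 0.723264, fail to reject H0.


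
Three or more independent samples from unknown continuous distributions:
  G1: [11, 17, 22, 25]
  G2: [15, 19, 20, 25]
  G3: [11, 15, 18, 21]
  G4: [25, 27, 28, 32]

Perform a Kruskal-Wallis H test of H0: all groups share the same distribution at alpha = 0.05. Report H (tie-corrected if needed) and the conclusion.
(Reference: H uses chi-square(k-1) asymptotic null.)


Step 1: Combine all N = 16 observations and assign midranks.
sorted (value, group, rank): (11,G1,1.5), (11,G3,1.5), (15,G2,3.5), (15,G3,3.5), (17,G1,5), (18,G3,6), (19,G2,7), (20,G2,8), (21,G3,9), (22,G1,10), (25,G1,12), (25,G2,12), (25,G4,12), (27,G4,14), (28,G4,15), (32,G4,16)
Step 2: Sum ranks within each group.
R_1 = 28.5 (n_1 = 4)
R_2 = 30.5 (n_2 = 4)
R_3 = 20 (n_3 = 4)
R_4 = 57 (n_4 = 4)
Step 3: H = 12/(N(N+1)) * sum(R_i^2/n_i) - 3(N+1)
     = 12/(16*17) * (28.5^2/4 + 30.5^2/4 + 20^2/4 + 57^2/4) - 3*17
     = 0.044118 * 1347.88 - 51
     = 8.465074.
Step 4: Ties present; correction factor C = 1 - 36/(16^3 - 16) = 0.991176. Corrected H = 8.465074 / 0.991176 = 8.540430.
Step 5: Under H0, H ~ chi^2(3); p-value = 0.036068.
Step 6: alpha = 0.05. reject H0.

H = 8.5404, df = 3, p = 0.036068, reject H0.


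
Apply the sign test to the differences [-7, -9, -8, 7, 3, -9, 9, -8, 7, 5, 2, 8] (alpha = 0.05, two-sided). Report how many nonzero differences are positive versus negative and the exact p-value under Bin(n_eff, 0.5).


Step 1: Discard zero differences. Original n = 12; n_eff = number of nonzero differences = 12.
Nonzero differences (with sign): -7, -9, -8, +7, +3, -9, +9, -8, +7, +5, +2, +8
Step 2: Count signs: positive = 7, negative = 5.
Step 3: Under H0: P(positive) = 0.5, so the number of positives S ~ Bin(12, 0.5).
Step 4: Two-sided exact p-value = sum of Bin(12,0.5) probabilities at or below the observed probability = 0.774414.
Step 5: alpha = 0.05. fail to reject H0.

n_eff = 12, pos = 7, neg = 5, p = 0.774414, fail to reject H0.


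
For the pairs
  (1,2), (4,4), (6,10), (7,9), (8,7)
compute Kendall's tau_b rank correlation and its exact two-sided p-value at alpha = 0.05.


Step 1: Enumerate the 10 unordered pairs (i,j) with i<j and classify each by sign(x_j-x_i) * sign(y_j-y_i).
  (1,2):dx=+3,dy=+2->C; (1,3):dx=+5,dy=+8->C; (1,4):dx=+6,dy=+7->C; (1,5):dx=+7,dy=+5->C
  (2,3):dx=+2,dy=+6->C; (2,4):dx=+3,dy=+5->C; (2,5):dx=+4,dy=+3->C; (3,4):dx=+1,dy=-1->D
  (3,5):dx=+2,dy=-3->D; (4,5):dx=+1,dy=-2->D
Step 2: C = 7, D = 3, total pairs = 10.
Step 3: tau = (C - D)/(n(n-1)/2) = (7 - 3)/10 = 0.400000.
Step 4: Exact two-sided p-value (enumerate n! = 120 permutations of y under H0): p = 0.483333.
Step 5: alpha = 0.05. fail to reject H0.

tau_b = 0.4000 (C=7, D=3), p = 0.483333, fail to reject H0.


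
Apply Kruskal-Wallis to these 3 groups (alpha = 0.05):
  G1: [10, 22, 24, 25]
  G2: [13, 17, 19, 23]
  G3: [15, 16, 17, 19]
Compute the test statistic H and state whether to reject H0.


Step 1: Combine all N = 12 observations and assign midranks.
sorted (value, group, rank): (10,G1,1), (13,G2,2), (15,G3,3), (16,G3,4), (17,G2,5.5), (17,G3,5.5), (19,G2,7.5), (19,G3,7.5), (22,G1,9), (23,G2,10), (24,G1,11), (25,G1,12)
Step 2: Sum ranks within each group.
R_1 = 33 (n_1 = 4)
R_2 = 25 (n_2 = 4)
R_3 = 20 (n_3 = 4)
Step 3: H = 12/(N(N+1)) * sum(R_i^2/n_i) - 3(N+1)
     = 12/(12*13) * (33^2/4 + 25^2/4 + 20^2/4) - 3*13
     = 0.076923 * 528.5 - 39
     = 1.653846.
Step 4: Ties present; correction factor C = 1 - 12/(12^3 - 12) = 0.993007. Corrected H = 1.653846 / 0.993007 = 1.665493.
Step 5: Under H0, H ~ chi^2(2); p-value = 0.434853.
Step 6: alpha = 0.05. fail to reject H0.

H = 1.6655, df = 2, p = 0.434853, fail to reject H0.


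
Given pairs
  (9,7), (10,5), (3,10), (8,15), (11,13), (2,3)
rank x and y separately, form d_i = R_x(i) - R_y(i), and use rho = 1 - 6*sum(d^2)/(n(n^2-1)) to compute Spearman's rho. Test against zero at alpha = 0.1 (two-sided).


Step 1: Rank x and y separately (midranks; no ties here).
rank(x): 9->4, 10->5, 3->2, 8->3, 11->6, 2->1
rank(y): 7->3, 5->2, 10->4, 15->6, 13->5, 3->1
Step 2: d_i = R_x(i) - R_y(i); compute d_i^2.
  (4-3)^2=1, (5-2)^2=9, (2-4)^2=4, (3-6)^2=9, (6-5)^2=1, (1-1)^2=0
sum(d^2) = 24.
Step 3: rho = 1 - 6*24 / (6*(6^2 - 1)) = 1 - 144/210 = 0.314286.
Step 4: Under H0, t = rho * sqrt((n-2)/(1-rho^2)) = 0.6621 ~ t(4).
Step 5: Two-sided p-value from the t-distribution with 4 df = 0.544093.
Step 6: alpha = 0.1. fail to reject H0.

rho = 0.3143, p = 0.544093, fail to reject H0 at alpha = 0.1.


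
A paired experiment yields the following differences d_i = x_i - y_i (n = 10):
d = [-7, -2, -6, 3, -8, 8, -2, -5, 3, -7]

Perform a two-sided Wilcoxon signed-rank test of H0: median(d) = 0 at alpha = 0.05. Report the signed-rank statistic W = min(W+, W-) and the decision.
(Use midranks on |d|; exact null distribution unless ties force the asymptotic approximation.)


Step 1: Drop any zero differences (none here) and take |d_i|.
|d| = [7, 2, 6, 3, 8, 8, 2, 5, 3, 7]
Step 2: Midrank |d_i| (ties get averaged ranks).
ranks: |7|->7.5, |2|->1.5, |6|->6, |3|->3.5, |8|->9.5, |8|->9.5, |2|->1.5, |5|->5, |3|->3.5, |7|->7.5
Step 3: Attach original signs; sum ranks with positive sign and with negative sign.
W+ = 3.5 + 9.5 + 3.5 = 16.5
W- = 7.5 + 1.5 + 6 + 9.5 + 1.5 + 5 + 7.5 = 38.5
(Check: W+ + W- = 55 should equal n(n+1)/2 = 55.)
Step 4: Test statistic W = min(W+, W-) = 16.5.
Step 5: Ties in |d|, so use the tie-corrected normal approximation.
        E[W] = n(n+1)/4 = 10*11/4 = 27.5.
        Tie groups: |d|=2 (t=2), |d|=3 (t=2), |d|=7 (t=2), |d|=8 (t=2); sum(t^3 - t) = 24.
        Var[W] = n(n+1)(2n+1)/24 - sum(t^3-t)/48 = 2310/24 - 24/48 = 95.75.
        z = (W - E[W]) / sqrt(Var[W]) = (16.5 - 27.5) / 9.7852 = -1.1241.
        Two-sided p = 2*Phi(z) = 0.260950.
Step 6: alpha = 0.05. fail to reject H0.

W+ = 16.5, W- = 38.5, W = min = 16.5, p = 0.260950, fail to reject H0.


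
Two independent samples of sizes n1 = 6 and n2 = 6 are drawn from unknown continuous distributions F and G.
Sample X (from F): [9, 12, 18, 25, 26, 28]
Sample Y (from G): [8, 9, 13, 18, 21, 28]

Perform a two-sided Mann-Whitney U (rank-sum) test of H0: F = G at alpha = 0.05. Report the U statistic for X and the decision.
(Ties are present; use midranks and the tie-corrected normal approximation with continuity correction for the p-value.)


Step 1: Combine and sort all 12 observations; assign midranks.
sorted (value, group): (8,Y), (9,X), (9,Y), (12,X), (13,Y), (18,X), (18,Y), (21,Y), (25,X), (26,X), (28,X), (28,Y)
ranks: 8->1, 9->2.5, 9->2.5, 12->4, 13->5, 18->6.5, 18->6.5, 21->8, 25->9, 26->10, 28->11.5, 28->11.5
Step 2: Rank sum for X: R1 = 2.5 + 4 + 6.5 + 9 + 10 + 11.5 = 43.5.
Step 3: U_X = R1 - n1(n1+1)/2 = 43.5 - 6*7/2 = 43.5 - 21 = 22.5.
       U_Y = n1*n2 - U_X = 36 - 22.5 = 13.5.
Step 4: Ties are present, so use the tie-corrected normal approximation (with continuity correction) for the p-value.
Step 5: p-value = 0.519641; compare to alpha = 0.05. fail to reject H0.

U_X = 22.5, p = 0.519641, fail to reject H0 at alpha = 0.05.
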